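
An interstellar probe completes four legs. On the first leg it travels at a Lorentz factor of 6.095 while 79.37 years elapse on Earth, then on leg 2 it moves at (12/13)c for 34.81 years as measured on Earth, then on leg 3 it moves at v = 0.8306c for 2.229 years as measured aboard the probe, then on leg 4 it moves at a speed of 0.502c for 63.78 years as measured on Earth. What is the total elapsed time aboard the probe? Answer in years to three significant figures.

τ = 83.8 years

Leg 1: γ = 6.095; τ_1 = 79.37/6.095 = 13.02 years.
Leg 2: γ = 1/√(1 − (12/13)²) = 13/5 = 2.600; τ_2 = 34.81/2.600 = 13.39 years.
Leg 3: 2.229 years is already measured aboard the probe.
Leg 4: γ = 1/√(1 − 0.502²) = 1/√0.7480 = 1.156; τ_4 = 63.78/1.156 = 55.16 years.
Total: 13.02 + 13.39 + 2.229 + 55.16 years.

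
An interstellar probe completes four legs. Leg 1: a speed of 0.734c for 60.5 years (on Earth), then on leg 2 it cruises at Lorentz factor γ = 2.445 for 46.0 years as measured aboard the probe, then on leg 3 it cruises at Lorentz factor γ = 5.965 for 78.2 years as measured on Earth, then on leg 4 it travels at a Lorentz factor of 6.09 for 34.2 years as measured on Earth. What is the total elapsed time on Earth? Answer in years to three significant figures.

Δt = 285 years

Leg 1: 60.5 years is already measured on Earth.
Leg 2: γ = 2.445; Δt_2 = 2.445 × 46.0 = 112.5 years.
Leg 3: 78.2 years is already measured on Earth.
Leg 4: 34.2 years is already measured on Earth.
Total: 60.50 + 112.5 + 78.20 + 34.20 years.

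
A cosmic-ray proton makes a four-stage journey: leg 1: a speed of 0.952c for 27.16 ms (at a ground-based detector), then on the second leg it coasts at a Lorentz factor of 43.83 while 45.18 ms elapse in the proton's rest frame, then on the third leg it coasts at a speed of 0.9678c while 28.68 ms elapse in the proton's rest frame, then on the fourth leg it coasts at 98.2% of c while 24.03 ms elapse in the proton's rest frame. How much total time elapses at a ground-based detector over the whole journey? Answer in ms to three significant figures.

Δt = 2250 ms

Leg 1: 27.16 ms is already measured at a ground-based detector.
Leg 2: γ = 43.83; Δt_2 = 43.83 × 45.18 = 1980 ms.
Leg 3: γ = 1/√(1 − 0.9678²) = 1/√0.06336 = 3.973; Δt_3 = 3.973 × 28.68 = 113.9 ms.
Leg 4: β = 0.982; γ = 1/√(1 − 0.982²) = 1/√0.03568 = 5.294; Δt_4 = 5.294 × 24.03 = 127.2 ms.
Total: 27.16 + 1980 + 113.9 + 127.2 ms.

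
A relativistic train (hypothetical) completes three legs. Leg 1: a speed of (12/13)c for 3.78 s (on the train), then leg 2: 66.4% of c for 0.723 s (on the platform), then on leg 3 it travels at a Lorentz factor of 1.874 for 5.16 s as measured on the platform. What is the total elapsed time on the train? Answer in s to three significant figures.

τ = 7.07 s

Leg 1: 3.78 s is already measured on the train.
Leg 2: β = 0.664; γ = 1/√(1 − 0.664²) = 1/√0.5591 = 1.337; τ_2 = 0.723/1.337 = 0.5406 s.
Leg 3: γ = 1.874; τ_3 = 5.16/1.874 = 2.753 s.
Total: 3.780 + 0.5406 + 2.753 s.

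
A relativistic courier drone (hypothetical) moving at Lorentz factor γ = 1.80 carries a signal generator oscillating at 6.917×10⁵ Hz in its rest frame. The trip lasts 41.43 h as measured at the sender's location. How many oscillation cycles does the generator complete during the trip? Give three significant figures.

γ = 1.80
The oscillator's own cycle count is N = f × τ where τ is the proper time aboard the drone. τ = Δt/γ = 41.43/1.800 = 23.02 h = 8.286×10⁴ s.
N = 6.917×10⁵ × 8.286×10⁴ = 5.731×10¹⁰.

N = 5.73×10¹⁰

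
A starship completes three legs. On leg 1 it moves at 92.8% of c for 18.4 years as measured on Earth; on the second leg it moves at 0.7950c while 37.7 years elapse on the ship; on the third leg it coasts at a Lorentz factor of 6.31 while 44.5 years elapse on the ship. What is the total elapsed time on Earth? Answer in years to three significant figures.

Leg 1: 18.4 years is already measured on Earth.
Leg 2: γ = 1/√(1 − 0.7950²) = 1/√0.3680 = 1.649; Δt_2 = 1.649 × 37.7 = 62.15 years.
Leg 3: γ = 6.31; Δt_3 = 6.310 × 44.5 = 280.8 years.
Total: 18.40 + 62.15 + 280.8 years.

Δt = 361 years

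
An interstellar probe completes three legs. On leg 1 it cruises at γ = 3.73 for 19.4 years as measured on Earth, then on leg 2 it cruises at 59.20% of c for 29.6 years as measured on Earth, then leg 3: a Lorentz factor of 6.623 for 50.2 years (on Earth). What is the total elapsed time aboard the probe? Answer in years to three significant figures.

τ = 36.6 years

Leg 1: γ = 3.73; τ_1 = 19.4/3.730 = 5.201 years.
Leg 2: β = 0.5920; γ = 1/√(1 − 0.5920²) = 1/√0.6495 = 1.241; τ_2 = 29.6/1.241 = 23.86 years.
Leg 3: γ = 6.623; τ_3 = 50.2/6.623 = 7.580 years.
Total: 5.201 + 23.86 + 7.580 years.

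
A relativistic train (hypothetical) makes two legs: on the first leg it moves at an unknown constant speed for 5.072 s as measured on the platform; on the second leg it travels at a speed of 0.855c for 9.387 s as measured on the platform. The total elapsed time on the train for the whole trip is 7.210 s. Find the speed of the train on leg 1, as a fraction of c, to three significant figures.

Leg 1: speed unknown; τ_1 = 5.072/γ_1.
Leg 2: γ = 1/√(1 − 0.855²) = 1/√0.2690 = 1.928; τ_2 = 9.387/1.928 = 4.868 s.
Total proper time: τ_1 + 4.868 = 7.210, so τ_1 = 7.210 − 4.868 = 2.342 s.
γ_1 = 5.072/2.342 = 2.166; β = √(1 − 1/γ²) = √0.7869.

β = 0.887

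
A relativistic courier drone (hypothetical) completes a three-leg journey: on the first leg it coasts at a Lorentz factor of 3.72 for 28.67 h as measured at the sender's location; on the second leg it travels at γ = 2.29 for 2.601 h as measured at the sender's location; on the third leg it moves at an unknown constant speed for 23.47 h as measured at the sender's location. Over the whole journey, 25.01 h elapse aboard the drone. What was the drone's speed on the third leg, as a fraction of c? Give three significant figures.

β = 0.725

Leg 1: γ = 3.72; τ_1 = 28.67/3.720 = 7.707 h.
Leg 2: γ = 2.29; τ_2 = 2.601/2.290 = 1.136 h.
Leg 3: speed unknown; τ_3 = 23.47/γ_3.
Total proper time: 7.707 + 1.136 + τ_3 = 25.01, so τ_3 = 25.01 − 8.843 = 16.17 h.
γ_3 = 23.47/16.17 = 1.452; β = √(1 − 1/γ²) = √0.5255.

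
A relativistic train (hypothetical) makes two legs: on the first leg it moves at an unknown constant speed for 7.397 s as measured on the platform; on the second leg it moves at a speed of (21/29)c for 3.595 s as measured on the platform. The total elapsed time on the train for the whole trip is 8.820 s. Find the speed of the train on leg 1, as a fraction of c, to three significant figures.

Leg 1: speed unknown; τ_1 = 7.397/γ_1.
Leg 2: γ = 1/√(1 − (21/29)²) = 29/20 = 1.450; τ_2 = 3.595/1.450 = 2.479 s.
Total proper time: τ_1 + 2.479 = 8.820, so τ_1 = 8.820 − 2.479 = 6.341 s.
γ_1 = 7.397/6.341 = 1.167; β = √(1 − 1/γ²) = √0.2652.

β = 0.515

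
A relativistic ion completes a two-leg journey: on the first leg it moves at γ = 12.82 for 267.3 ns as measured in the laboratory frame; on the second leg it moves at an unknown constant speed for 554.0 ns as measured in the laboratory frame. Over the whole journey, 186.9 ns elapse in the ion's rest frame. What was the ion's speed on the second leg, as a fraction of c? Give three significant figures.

Leg 1: γ = 12.82; τ_1 = 267.3/12.82 = 20.85 ns.
Leg 2: speed unknown; τ_2 = 554.0/γ_2.
Total proper time: 20.85 + τ_2 = 186.9, so τ_2 = 186.9 − 20.85 = 166.0 ns.
γ_2 = 554.0/166.0 = 3.336; β = √(1 − 1/γ²) = √0.9102.

β = 0.954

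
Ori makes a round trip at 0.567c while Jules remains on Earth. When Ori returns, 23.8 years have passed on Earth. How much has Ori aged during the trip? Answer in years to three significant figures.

γ = 1/√(1 − 0.567²) = 1/√0.6785 = 1.214
Ori's clock measures proper time along the trip: τ = Δt/γ = 23.8/1.214 years.

τ = 19.6 years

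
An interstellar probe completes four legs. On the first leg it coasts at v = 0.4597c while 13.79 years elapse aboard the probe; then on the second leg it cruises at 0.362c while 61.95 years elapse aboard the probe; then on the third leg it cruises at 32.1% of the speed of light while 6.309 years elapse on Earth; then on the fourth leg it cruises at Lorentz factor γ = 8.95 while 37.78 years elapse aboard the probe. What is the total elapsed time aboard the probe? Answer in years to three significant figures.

τ = 119 years

Leg 1: 13.79 years is already measured aboard the probe.
Leg 2: 61.95 years is already measured aboard the probe.
Leg 3: β = 0.321; γ = 1/√(1 − 0.321²) = 1/√0.8970 = 1.056; τ_3 = 6.309/1.056 = 5.975 years.
Leg 4: 37.78 years is already measured aboard the probe.
Total: 13.79 + 61.95 + 5.975 + 37.78 years.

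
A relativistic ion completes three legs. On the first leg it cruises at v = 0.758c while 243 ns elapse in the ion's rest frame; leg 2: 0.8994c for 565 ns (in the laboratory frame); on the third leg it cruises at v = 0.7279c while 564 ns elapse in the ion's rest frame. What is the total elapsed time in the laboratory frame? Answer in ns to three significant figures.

Leg 1: γ = 1/√(1 − 0.758²) = 1/√0.4254 = 1.533; Δt_1 = 1.533 × 243 = 372.6 ns.
Leg 2: 565 ns is already measured in the laboratory frame.
Leg 3: γ = 1/√(1 − 0.7279²) = 1/√0.4702 = 1.458; Δt_3 = 1.458 × 564 = 822.5 ns.
Total: 372.6 + 565.0 + 822.5 ns.

Δt = 1760 ns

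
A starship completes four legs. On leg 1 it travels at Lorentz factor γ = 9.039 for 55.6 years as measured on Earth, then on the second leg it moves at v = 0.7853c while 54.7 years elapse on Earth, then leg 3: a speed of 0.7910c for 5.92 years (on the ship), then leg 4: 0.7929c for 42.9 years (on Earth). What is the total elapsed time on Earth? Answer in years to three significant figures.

Δt = 163 years

Leg 1: 55.6 years is already measured on Earth.
Leg 2: 54.7 years is already measured on Earth.
Leg 3: γ = 1/√(1 − 0.7910²) = 1/√0.3743 = 1.634; Δt_3 = 1.634 × 5.92 = 9.676 years.
Leg 4: 42.9 years is already measured on Earth.
Total: 55.60 + 54.70 + 9.676 + 42.90 years.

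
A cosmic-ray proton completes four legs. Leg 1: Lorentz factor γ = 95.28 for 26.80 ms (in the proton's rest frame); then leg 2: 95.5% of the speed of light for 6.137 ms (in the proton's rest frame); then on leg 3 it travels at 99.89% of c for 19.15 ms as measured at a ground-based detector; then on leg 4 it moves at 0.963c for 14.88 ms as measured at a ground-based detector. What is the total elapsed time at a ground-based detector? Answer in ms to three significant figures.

Δt = 2610 ms

Leg 1: γ = 95.28; Δt_1 = 95.28 × 26.80 = 2554 ms.
Leg 2: β = 0.955; γ = 1/√(1 − 0.955²) = 1/√0.08798 = 3.371; Δt_2 = 3.371 × 6.137 = 20.69 ms.
Leg 3: 19.15 ms is already measured at a ground-based detector.
Leg 4: 14.88 ms is already measured at a ground-based detector.
Total: 2554 + 20.69 + 19.15 + 14.88 ms.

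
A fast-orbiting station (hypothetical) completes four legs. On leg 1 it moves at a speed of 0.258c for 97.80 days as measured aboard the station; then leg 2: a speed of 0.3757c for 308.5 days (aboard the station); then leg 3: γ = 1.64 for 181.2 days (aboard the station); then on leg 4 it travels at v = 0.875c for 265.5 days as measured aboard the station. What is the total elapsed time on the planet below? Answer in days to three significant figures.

Δt = 1280 days

Leg 1: γ = 1/√(1 − 0.258²) = 1/√0.9334 = 1.035; Δt_1 = 1.035 × 97.80 = 101.2 days.
Leg 2: γ = 1/√(1 − 0.3757²) = 1/√0.8588 = 1.079; Δt_2 = 1.079 × 308.5 = 332.9 days.
Leg 3: γ = 1.64; Δt_3 = 1.640 × 181.2 = 297.2 days.
Leg 4: γ = 1/√(1 − 0.875²) = 1/√0.2344 = 2.066; Δt_4 = 2.066 × 265.5 = 548.4 days.
Total: 101.2 + 332.9 + 297.2 + 548.4 days.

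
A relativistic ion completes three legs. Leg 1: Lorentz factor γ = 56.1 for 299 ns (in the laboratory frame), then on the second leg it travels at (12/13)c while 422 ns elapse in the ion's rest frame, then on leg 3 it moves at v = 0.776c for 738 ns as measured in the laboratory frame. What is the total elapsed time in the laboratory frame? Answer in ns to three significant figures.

Leg 1: 299 ns is already measured in the laboratory frame.
Leg 2: γ = 1/√(1 − (12/13)²) = 13/5 = 2.600; Δt_2 = 2.600 × 422 = 1097 ns.
Leg 3: 738 ns is already measured in the laboratory frame.
Total: 299.0 + 1097 + 738.0 ns.

Δt = 2130 ns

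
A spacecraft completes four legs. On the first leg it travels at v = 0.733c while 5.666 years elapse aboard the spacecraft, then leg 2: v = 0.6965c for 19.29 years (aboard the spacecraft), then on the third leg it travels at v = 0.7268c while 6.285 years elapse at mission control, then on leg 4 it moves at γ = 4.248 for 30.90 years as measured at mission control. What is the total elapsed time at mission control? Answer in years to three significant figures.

Leg 1: γ = 1/√(1 − 0.733²) = 1/√0.4627 = 1.470; Δt_1 = 1.470 × 5.666 = 8.330 years.
Leg 2: γ = 1/√(1 − 0.6965²) = 1/√0.5149 = 1.394; Δt_2 = 1.394 × 19.29 = 26.88 years.
Leg 3: 6.285 years is already measured at mission control.
Leg 4: 30.90 years is already measured at mission control.
Total: 8.330 + 26.88 + 6.285 + 30.90 years.

Δt = 72.4 years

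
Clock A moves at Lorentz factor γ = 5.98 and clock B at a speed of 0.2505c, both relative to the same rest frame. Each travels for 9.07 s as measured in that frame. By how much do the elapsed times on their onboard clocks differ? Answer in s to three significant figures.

|τ_A − τ_B| = 7.26 s

A: γ = 5.98; τ_A = 9.07/5.980 = 1.517 s.
B: γ = 1/√(1 − 0.2505²) = 1/√0.9372 = 1.033; τ_B = 9.07/1.033 = 8.781 s.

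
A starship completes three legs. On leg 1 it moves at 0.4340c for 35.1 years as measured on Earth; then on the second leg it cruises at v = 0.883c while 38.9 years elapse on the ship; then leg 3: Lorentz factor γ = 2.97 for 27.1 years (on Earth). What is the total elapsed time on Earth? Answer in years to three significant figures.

Δt = 145 years

Leg 1: 35.1 years is already measured on Earth.
Leg 2: γ = 1/√(1 − 0.883²) = 1/√0.2203 = 2.131; Δt_2 = 2.131 × 38.9 = 82.88 years.
Leg 3: 27.1 years is already measured on Earth.
Total: 35.10 + 82.88 + 27.10 years.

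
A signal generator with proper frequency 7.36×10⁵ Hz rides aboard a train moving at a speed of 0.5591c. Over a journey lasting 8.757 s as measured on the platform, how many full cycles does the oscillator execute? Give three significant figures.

γ = 1/√(1 − 0.5591²) = 1/√0.6874 = 1.206
The oscillator's own cycle count is N = f × τ where τ is the proper time on the train. τ = Δt/γ = 8.757/1.206 = 7.260 s = 7.260×10⁰ s.
N = 7.36×10⁵ × 7.260×10⁰ = 5.344×10⁶.

N = 5.34×10⁶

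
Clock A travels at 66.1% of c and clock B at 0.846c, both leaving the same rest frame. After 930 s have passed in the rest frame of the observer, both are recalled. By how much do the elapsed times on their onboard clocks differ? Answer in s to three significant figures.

A: β = 0.661; γ = 1/√(1 − 0.661²) = 1/√0.5631 = 1.333; τ_A = 930/1.333 = 697.9 s.
B: γ = 1/√(1 − 0.846²) = 1/√0.2843 = 1.876; τ_B = 930/1.876 = 495.9 s.

|τ_A − τ_B| = 202 s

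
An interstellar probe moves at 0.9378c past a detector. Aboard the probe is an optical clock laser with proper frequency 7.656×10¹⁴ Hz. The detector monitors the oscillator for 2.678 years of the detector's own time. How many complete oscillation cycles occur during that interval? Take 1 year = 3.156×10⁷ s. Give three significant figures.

N = 2.25×10²²

γ = 1/√(1 − 0.9378²) = 1/√0.1205 = 2.880
During 2.678 years of lab time, the oscillator's proper time advances by τ = Δt/γ = 2.678/2.880 = 0.9297 years = 2.934×10⁷ s.
N = f × τ = 7.656×10¹⁴ × 2.934×10⁷ = 2.246×10²².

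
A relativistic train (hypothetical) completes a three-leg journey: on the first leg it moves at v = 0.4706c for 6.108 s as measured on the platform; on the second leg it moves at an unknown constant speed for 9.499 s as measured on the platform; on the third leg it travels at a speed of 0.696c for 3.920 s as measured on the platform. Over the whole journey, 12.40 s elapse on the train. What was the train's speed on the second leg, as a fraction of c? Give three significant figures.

Leg 1: γ = 1/√(1 − 0.4706²) = 1/√0.7785 = 1.133; τ_1 = 6.108/1.133 = 5.389 s.
Leg 2: speed unknown; τ_2 = 9.499/γ_2.
Leg 3: γ = 1/√(1 − 0.696²) = 1/√0.5156 = 1.393; τ_3 = 3.920/1.393 = 2.815 s.
Total proper time: 5.389 + τ_2 + 2.815 = 12.40, so τ_2 = 12.40 − 8.204 = 4.196 s.
γ_2 = 9.499/4.196 = 2.264; β = √(1 − 1/γ²) = √0.8049.

β = 0.897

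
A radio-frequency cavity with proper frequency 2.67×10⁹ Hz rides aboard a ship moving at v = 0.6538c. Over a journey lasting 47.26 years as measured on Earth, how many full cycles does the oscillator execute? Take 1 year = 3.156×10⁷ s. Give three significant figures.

N = 3.01×10¹⁸

γ = 1/√(1 − 0.6538²) = 1/√0.5725 = 1.322
The oscillator's own cycle count is N = f × τ where τ is the proper time on the ship. τ = Δt/γ = 47.26/1.322 = 35.76 years = 1.129×10⁹ s.
N = 2.67×10⁹ × 1.129×10⁹ = 3.013×10¹⁸.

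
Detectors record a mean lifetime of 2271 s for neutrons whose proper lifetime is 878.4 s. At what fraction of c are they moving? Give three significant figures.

γ = Δt/τ₀ = 2271/878.4 = 2.585
β = √(1 − 1/γ²) = √(1 − 0.1496) = √0.8504

β = 0.922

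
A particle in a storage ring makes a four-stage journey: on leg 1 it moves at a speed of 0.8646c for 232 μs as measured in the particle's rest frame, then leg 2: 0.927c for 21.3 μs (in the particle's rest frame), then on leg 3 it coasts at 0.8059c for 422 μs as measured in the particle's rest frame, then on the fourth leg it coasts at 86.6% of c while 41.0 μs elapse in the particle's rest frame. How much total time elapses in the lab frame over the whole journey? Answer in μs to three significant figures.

Leg 1: γ = 1/√(1 − 0.8646²) = 1/√0.2525 = 1.990; Δt_1 = 1.990 × 232 = 461.7 μs.
Leg 2: γ = 1/√(1 − 0.927²) = 1/√0.1407 = 2.666; Δt_2 = 2.666 × 21.3 = 56.79 μs.
Leg 3: γ = 1/√(1 − 0.8059²) = 1/√0.3505 = 1.689; Δt_3 = 1.689 × 422 = 712.8 μs.
Leg 4: β = 0.866; γ = 1/√(1 − 0.866²) = 1/√0.2500 = 2.000; Δt_4 = 2.000 × 41.0 = 81.99 μs.
Total: 461.7 + 56.79 + 712.8 + 81.99 μs.

Δt = 1310 μs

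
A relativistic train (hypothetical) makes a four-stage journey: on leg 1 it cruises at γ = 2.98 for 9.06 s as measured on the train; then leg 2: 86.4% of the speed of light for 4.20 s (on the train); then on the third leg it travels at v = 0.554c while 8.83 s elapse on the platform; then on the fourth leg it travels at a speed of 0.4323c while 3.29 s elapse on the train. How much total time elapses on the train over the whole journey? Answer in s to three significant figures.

τ = 23.9 s

Leg 1: 9.06 s is already measured on the train.
Leg 2: 4.20 s is already measured on the train.
Leg 3: γ = 1/√(1 − 0.554²) = 1/√0.6931 = 1.201; τ_3 = 8.83/1.201 = 7.351 s.
Leg 4: 3.29 s is already measured on the train.
Total: 9.060 + 4.200 + 7.351 + 3.290 s.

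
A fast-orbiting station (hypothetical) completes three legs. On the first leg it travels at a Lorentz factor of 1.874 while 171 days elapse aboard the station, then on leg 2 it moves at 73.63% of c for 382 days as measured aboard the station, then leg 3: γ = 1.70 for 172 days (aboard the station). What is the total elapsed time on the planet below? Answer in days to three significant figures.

Leg 1: γ = 1.874; Δt_1 = 1.874 × 171 = 320.5 days.
Leg 2: β = 0.7363; γ = 1/√(1 − 0.7363²) = 1/√0.4579 = 1.478; Δt_2 = 1.478 × 382 = 564.5 days.
Leg 3: γ = 1.70; Δt_3 = 1.700 × 172 = 292.4 days.
Total: 320.5 + 564.5 + 292.4 days.

Δt = 1180 days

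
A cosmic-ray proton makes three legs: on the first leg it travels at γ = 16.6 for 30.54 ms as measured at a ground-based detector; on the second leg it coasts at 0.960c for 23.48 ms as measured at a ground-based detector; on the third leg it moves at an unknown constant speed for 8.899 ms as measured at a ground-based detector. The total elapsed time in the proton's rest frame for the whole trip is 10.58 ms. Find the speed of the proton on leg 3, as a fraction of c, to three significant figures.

Leg 1: γ = 16.6; τ_1 = 30.54/16.60 = 1.840 ms.
Leg 2: γ = 1/√(1 − 0.960²) = 1/√0.07840 = 3.571; τ_2 = 23.48/3.571 = 6.574 ms.
Leg 3: speed unknown; τ_3 = 8.899/γ_3.
Total proper time: 1.840 + 6.574 + τ_3 = 10.58, so τ_3 = 10.58 − 8.414 = 2.166 ms.
γ_3 = 8.899/2.166 = 4.109; β = √(1 − 1/γ²) = √0.9408.

β = 0.970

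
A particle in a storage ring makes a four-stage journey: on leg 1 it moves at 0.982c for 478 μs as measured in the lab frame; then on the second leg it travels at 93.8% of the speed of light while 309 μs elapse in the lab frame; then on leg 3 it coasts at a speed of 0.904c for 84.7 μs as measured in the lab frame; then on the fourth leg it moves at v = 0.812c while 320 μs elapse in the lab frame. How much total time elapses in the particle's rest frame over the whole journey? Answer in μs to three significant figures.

Leg 1: γ = 1/√(1 − 0.982²) = 1/√0.03568 = 5.294; τ_1 = 478/5.294 = 90.29 μs.
Leg 2: β = 0.938; γ = 1/√(1 − 0.938²) = 1/√0.1202 = 2.885; τ_2 = 309/2.885 = 107.1 μs.
Leg 3: γ = 1/√(1 − 0.904²) = 1/√0.1828 = 2.339; τ_3 = 84.7/2.339 = 36.21 μs.
Leg 4: γ = 1/√(1 − 0.812²) = 1/√0.3407 = 1.713; τ_4 = 320/1.713 = 186.8 μs.
Total: 90.29 + 107.1 + 36.21 + 186.8 μs.

τ = 420 μs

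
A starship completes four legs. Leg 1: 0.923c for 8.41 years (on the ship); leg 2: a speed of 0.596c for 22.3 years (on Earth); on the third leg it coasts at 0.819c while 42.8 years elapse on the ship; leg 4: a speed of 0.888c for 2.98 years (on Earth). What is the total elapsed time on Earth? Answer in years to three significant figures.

Leg 1: γ = 1/√(1 − 0.923²) = 1/√0.1481 = 2.599; Δt_1 = 2.599 × 8.41 = 21.86 years.
Leg 2: 22.3 years is already measured on Earth.
Leg 3: γ = 1/√(1 − 0.819²) = 1/√0.3292 = 1.743; Δt_3 = 1.743 × 42.8 = 74.59 years.
Leg 4: 2.98 years is already measured on Earth.
Total: 21.86 + 22.30 + 74.59 + 2.980 years.

Δt = 122 years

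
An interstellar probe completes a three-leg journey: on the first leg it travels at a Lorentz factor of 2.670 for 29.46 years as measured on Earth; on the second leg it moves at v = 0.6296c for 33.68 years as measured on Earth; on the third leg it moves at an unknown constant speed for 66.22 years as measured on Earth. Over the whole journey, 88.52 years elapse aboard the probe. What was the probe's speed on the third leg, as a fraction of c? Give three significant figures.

β = 0.632

Leg 1: γ = 2.670; τ_1 = 29.46/2.670 = 11.03 years.
Leg 2: γ = 1/√(1 − 0.6296²) = 1/√0.6036 = 1.287; τ_2 = 33.68/1.287 = 26.17 years.
Leg 3: speed unknown; τ_3 = 66.22/γ_3.
Total proper time: 11.03 + 26.17 + τ_3 = 88.52, so τ_3 = 88.52 − 37.20 = 51.32 years.
γ_3 = 66.22/51.32 = 1.290; β = √(1 − 1/γ²) = √0.3994.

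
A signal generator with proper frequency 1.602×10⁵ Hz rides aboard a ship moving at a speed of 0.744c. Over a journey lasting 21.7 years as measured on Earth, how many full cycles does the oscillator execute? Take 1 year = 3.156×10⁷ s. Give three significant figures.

N = 7.33×10¹³

γ = 1/√(1 − 0.744²) = 1/√0.4465 = 1.497
The oscillator's own cycle count is N = f × τ where τ is the proper time on the ship. τ = Δt/γ = 21.7/1.497 = 14.50 years = 4.576×10⁸ s.
N = 1.602×10⁵ × 4.576×10⁸ = 7.331×10¹³.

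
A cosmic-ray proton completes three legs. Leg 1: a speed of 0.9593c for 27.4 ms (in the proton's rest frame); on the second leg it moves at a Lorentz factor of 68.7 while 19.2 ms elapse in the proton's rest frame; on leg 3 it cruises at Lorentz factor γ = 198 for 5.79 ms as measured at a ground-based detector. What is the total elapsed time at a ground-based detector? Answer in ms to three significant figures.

Δt = 1420 ms

Leg 1: γ = 1/√(1 − 0.9593²) = 1/√0.07974 = 3.541; Δt_1 = 3.541 × 27.4 = 97.03 ms.
Leg 2: γ = 68.7; Δt_2 = 68.70 × 19.2 = 1319 ms.
Leg 3: 5.79 ms is already measured at a ground-based detector.
Total: 97.03 + 1319 + 5.790 ms.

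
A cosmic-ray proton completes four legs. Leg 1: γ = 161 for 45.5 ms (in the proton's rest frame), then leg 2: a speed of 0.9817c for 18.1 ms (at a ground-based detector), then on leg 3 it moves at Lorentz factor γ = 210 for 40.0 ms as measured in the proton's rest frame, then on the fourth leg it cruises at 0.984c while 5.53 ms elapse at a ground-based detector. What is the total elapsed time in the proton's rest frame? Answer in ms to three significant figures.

τ = 89.9 ms

Leg 1: 45.5 ms is already measured in the proton's rest frame.
Leg 2: γ = 1/√(1 − 0.9817²) = 1/√0.03627 = 5.251; τ_2 = 18.1/5.251 = 3.447 ms.
Leg 3: 40.0 ms is already measured in the proton's rest frame.
Leg 4: γ = 1/√(1 − 0.984²) = 1/√0.03174 = 5.613; τ_4 = 5.53/5.613 = 0.9853 ms.
Total: 45.50 + 3.447 + 40.00 + 0.9853 ms.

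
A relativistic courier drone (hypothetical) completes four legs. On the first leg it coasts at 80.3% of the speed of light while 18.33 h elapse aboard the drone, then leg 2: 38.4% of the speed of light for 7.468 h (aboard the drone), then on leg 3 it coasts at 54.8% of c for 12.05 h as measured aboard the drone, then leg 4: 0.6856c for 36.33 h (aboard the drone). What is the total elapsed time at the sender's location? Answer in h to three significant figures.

Leg 1: β = 0.803; γ = 1/√(1 − 0.803²) = 1/√0.3552 = 1.678; Δt_1 = 1.678 × 18.33 = 30.76 h.
Leg 2: β = 0.384; γ = 1/√(1 − 0.384²) = 1/√0.8525 = 1.083; Δt_2 = 1.083 × 7.468 = 8.088 h.
Leg 3: β = 0.548; γ = 1/√(1 − 0.548²) = 1/√0.6997 = 1.195; Δt_3 = 1.195 × 12.05 = 14.41 h.
Leg 4: γ = 1/√(1 − 0.6856²) = 1/√0.5300 = 1.374; Δt_4 = 1.374 × 36.33 = 49.91 h.
Total: 30.76 + 8.088 + 14.41 + 49.91 h.

Δt = 103 h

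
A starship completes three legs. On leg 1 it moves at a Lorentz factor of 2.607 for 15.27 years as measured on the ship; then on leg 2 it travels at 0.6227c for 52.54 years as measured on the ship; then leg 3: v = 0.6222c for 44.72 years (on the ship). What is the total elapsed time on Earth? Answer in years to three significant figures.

Δt = 164 years

Leg 1: γ = 2.607; Δt_1 = 2.607 × 15.27 = 39.81 years.
Leg 2: γ = 1/√(1 − 0.6227²) = 1/√0.6122 = 1.278; Δt_2 = 1.278 × 52.54 = 67.15 years.
Leg 3: γ = 1/√(1 − 0.6222²) = 1/√0.6129 = 1.277; Δt_3 = 1.277 × 44.72 = 57.12 years.
Total: 39.81 + 67.15 + 57.12 years.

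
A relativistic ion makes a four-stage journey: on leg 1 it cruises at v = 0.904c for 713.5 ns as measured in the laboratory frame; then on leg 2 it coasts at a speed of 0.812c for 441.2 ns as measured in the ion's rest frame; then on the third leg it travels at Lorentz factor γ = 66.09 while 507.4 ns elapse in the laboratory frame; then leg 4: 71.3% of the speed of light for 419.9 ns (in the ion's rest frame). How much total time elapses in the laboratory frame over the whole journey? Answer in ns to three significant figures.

Leg 1: 713.5 ns is already measured in the laboratory frame.
Leg 2: γ = 1/√(1 − 0.812²) = 1/√0.3407 = 1.713; Δt_2 = 1.713 × 441.2 = 755.9 ns.
Leg 3: 507.4 ns is already measured in the laboratory frame.
Leg 4: β = 0.713; γ = 1/√(1 − 0.713²) = 1/√0.4916 = 1.426; Δt_4 = 1.426 × 419.9 = 598.9 ns.
Total: 713.5 + 755.9 + 507.4 + 598.9 ns.

Δt = 2580 ns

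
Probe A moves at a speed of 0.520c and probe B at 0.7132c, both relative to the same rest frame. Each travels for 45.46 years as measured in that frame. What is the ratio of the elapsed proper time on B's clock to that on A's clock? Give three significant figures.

A: γ = 1/√(1 − 0.520²) = 1/√0.7296 = 1.171. B: γ = 1/√(1 − 0.7132²) = 1/√0.4913 = 1.427.
τ_A/τ_B = γ_B/γ_A = 1.427/1.171 = 1.219, so τ_B/τ_A = 0.8206.

τ_B/τ_A = 0.821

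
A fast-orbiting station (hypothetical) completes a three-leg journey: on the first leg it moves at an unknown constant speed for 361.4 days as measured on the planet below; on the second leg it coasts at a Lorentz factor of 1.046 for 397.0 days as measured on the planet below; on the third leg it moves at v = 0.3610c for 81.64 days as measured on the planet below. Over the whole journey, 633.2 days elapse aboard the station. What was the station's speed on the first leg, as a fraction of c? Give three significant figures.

Leg 1: speed unknown; τ_1 = 361.4/γ_1.
Leg 2: γ = 1.046; τ_2 = 397.0/1.046 = 379.5 days.
Leg 3: γ = 1/√(1 − 0.3610²) = 1/√0.8697 = 1.072; τ_3 = 81.64/1.072 = 76.13 days.
Total proper time: τ_1 + 379.5 + 76.13 = 633.2, so τ_1 = 633.2 − 455.7 = 177.5 days.
γ_1 = 361.4/177.5 = 2.036; β = √(1 − 1/γ²) = √0.7587.

β = 0.871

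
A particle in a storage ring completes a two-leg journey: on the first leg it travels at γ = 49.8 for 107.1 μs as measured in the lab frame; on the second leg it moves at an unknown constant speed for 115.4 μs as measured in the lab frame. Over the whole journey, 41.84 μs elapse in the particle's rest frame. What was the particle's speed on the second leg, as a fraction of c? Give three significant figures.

β = 0.939

Leg 1: γ = 49.8; τ_1 = 107.1/49.80 = 2.151 μs.
Leg 2: speed unknown; τ_2 = 115.4/γ_2.
Total proper time: 2.151 + τ_2 = 41.84, so τ_2 = 41.84 − 2.151 = 39.69 μs.
γ_2 = 115.4/39.69 = 2.908; β = √(1 − 1/γ²) = √0.8817.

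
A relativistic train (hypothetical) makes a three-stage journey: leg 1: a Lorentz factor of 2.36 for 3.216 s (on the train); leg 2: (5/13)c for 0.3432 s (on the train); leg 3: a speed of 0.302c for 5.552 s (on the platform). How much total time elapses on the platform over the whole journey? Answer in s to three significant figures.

Δt = 13.5 s

Leg 1: γ = 2.36; Δt_1 = 2.360 × 3.216 = 7.590 s.
Leg 2: γ = 1/√(1 − (5/13)²) = 13/12 ≈ 1.083; Δt_2 = 1.083 × 0.3432 = 0.3718 s.
Leg 3: 5.552 s is already measured on the platform.
Total: 7.590 + 0.3718 + 5.552 s.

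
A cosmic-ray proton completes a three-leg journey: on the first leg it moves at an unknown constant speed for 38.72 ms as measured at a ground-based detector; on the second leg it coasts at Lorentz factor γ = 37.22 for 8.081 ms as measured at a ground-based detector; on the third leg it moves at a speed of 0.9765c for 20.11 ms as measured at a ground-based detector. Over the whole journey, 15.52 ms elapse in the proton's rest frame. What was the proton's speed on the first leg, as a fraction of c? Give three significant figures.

Leg 1: speed unknown; τ_1 = 38.72/γ_1.
Leg 2: γ = 37.22; τ_2 = 8.081/37.22 = 0.2171 ms.
Leg 3: γ = 1/√(1 − 0.9765²) = 1/√0.04645 = 4.640; τ_3 = 20.11/4.640 = 4.334 ms.
Total proper time: τ_1 + 0.2171 + 4.334 = 15.52, so τ_1 = 15.52 − 4.551 = 10.97 ms.
γ_1 = 38.72/10.97 = 3.530; β = √(1 − 1/γ²) = √0.9197.

β = 0.959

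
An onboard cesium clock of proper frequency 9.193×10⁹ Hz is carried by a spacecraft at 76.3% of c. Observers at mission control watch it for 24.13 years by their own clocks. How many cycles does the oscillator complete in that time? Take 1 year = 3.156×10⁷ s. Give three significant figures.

β = 0.763; γ = 1/√(1 − 0.763²) = 1/√0.4178 = 1.547
During 24.13 years of lab time, the oscillator's proper time advances by τ = Δt/γ = 24.13/1.547 = 15.60 years = 4.923×10⁸ s.
N = f × τ = 9.193×10⁹ × 4.923×10⁸ = 4.525×10¹⁸.

N = 4.53×10¹⁸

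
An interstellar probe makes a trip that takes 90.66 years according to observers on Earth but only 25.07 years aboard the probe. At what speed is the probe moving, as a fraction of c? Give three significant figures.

β = 0.961

The proper time is measured aboard the probe (both events occur at the probe's location); Δt is measured on Earth. γ = Δt/τ = 90.66/25.07 = 3.616.
β = √(1 − 1/γ²) = √(1 − 0.07647) = √0.9235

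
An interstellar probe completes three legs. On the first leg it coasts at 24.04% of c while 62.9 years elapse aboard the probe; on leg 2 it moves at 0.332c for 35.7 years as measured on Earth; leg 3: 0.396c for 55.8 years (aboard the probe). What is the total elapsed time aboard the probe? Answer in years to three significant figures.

Leg 1: 62.9 years is already measured aboard the probe.
Leg 2: γ = 1/√(1 − 0.332²) = 1/√0.8898 = 1.060; τ_2 = 35.7/1.060 = 33.68 years.
Leg 3: 55.8 years is already measured aboard the probe.
Total: 62.90 + 33.68 + 55.80 years.

τ = 152 years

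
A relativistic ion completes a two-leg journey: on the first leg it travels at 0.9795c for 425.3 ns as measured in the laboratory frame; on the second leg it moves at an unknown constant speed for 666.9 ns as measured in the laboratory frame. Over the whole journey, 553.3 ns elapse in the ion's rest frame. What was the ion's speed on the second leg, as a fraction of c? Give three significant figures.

β = 0.713

Leg 1: γ = 1/√(1 − 0.9795²) = 1/√0.04058 = 4.964; τ_1 = 425.3/4.964 = 85.67 ns.
Leg 2: speed unknown; τ_2 = 666.9/γ_2.
Total proper time: 85.67 + τ_2 = 553.3, so τ_2 = 553.3 − 85.67 = 467.6 ns.
γ_2 = 666.9/467.6 = 1.426; β = √(1 − 1/γ²) = √0.5083.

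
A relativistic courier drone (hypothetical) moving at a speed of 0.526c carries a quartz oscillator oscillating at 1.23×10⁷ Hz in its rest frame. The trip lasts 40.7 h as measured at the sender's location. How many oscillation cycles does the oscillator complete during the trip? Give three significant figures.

γ = 1/√(1 − 0.526²) = 1/√0.7233 = 1.176
The oscillator's own cycle count is N = f × τ where τ is the proper time aboard the drone. τ = Δt/γ = 40.7/1.176 = 34.61 h = 1.246×10⁵ s.
N = 1.23×10⁷ × 1.246×10⁵ = 1.533×10¹².

N = 1.53×10¹²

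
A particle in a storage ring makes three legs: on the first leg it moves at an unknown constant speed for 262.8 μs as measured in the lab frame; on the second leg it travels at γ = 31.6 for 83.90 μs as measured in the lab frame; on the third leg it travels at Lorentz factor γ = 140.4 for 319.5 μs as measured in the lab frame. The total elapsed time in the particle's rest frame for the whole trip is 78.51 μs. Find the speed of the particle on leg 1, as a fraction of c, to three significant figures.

β = 0.960

Leg 1: speed unknown; τ_1 = 262.8/γ_1.
Leg 2: γ = 31.6; τ_2 = 83.90/31.60 = 2.655 μs.
Leg 3: γ = 140.4; τ_3 = 319.5/140.4 = 2.276 μs.
Total proper time: τ_1 + 2.655 + 2.276 = 78.51, so τ_1 = 78.51 − 4.931 = 73.58 μs.
γ_1 = 262.8/73.58 = 3.572; β = √(1 − 1/γ²) = √0.9216.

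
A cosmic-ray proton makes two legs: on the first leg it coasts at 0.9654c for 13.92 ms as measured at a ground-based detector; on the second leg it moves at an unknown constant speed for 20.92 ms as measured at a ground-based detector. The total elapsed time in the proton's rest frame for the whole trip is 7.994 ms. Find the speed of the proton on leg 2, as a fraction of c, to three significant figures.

β = 0.978

Leg 1: γ = 1/√(1 − 0.9654²) = 1/√0.06800 = 3.835; τ_1 = 13.92/3.835 = 3.630 ms.
Leg 2: speed unknown; τ_2 = 20.92/γ_2.
Total proper time: 3.630 + τ_2 = 7.994, so τ_2 = 7.994 − 3.630 = 4.364 ms.
γ_2 = 20.92/4.364 = 4.794; β = √(1 − 1/γ²) = √0.9565.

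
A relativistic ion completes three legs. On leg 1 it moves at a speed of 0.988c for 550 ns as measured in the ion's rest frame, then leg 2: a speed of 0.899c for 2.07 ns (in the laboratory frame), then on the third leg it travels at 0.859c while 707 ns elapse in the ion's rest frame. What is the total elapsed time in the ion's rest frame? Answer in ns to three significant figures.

τ = 1260 ns

Leg 1: 550 ns is already measured in the ion's rest frame.
Leg 2: γ = 1/√(1 − 0.899²) = 1/√0.1918 = 2.283; τ_2 = 2.07/2.283 = 0.9066 ns.
Leg 3: 707 ns is already measured in the ion's rest frame.
Total: 550.0 + 0.9066 + 707.0 ns.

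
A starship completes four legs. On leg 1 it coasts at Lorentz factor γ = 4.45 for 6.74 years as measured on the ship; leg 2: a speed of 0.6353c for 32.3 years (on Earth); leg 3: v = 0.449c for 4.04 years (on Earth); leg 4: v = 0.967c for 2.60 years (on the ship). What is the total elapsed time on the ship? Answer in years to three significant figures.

τ = 37.9 years

Leg 1: 6.74 years is already measured on the ship.
Leg 2: γ = 1/√(1 − 0.6353²) = 1/√0.5964 = 1.295; τ_2 = 32.3/1.295 = 24.94 years.
Leg 3: γ = 1/√(1 − 0.449²) = 1/√0.7984 = 1.119; τ_3 = 4.04/1.119 = 3.610 years.
Leg 4: 2.60 years is already measured on the ship.
Total: 6.740 + 24.94 + 3.610 + 2.600 years.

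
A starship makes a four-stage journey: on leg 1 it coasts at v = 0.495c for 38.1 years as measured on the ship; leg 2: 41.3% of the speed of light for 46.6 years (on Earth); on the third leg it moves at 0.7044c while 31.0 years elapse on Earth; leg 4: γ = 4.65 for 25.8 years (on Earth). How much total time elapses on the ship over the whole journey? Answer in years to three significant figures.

Leg 1: 38.1 years is already measured on the ship.
Leg 2: β = 0.413; γ = 1/√(1 − 0.413²) = 1/√0.8294 = 1.098; τ_2 = 46.6/1.098 = 42.44 years.
Leg 3: γ = 1/√(1 − 0.7044²) = 1/√0.5038 = 1.409; τ_3 = 31.0/1.409 = 22.00 years.
Leg 4: γ = 4.65; τ_4 = 25.8/4.650 = 5.548 years.
Total: 38.10 + 42.44 + 22.00 + 5.548 years.

τ = 108 years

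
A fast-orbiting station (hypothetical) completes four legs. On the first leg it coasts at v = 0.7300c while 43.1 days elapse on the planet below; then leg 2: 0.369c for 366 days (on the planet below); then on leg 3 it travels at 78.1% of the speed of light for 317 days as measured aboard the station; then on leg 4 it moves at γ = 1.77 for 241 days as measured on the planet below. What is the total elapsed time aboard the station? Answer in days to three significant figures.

Leg 1: γ = 1/√(1 − 0.7300²) = 1/√0.4671 = 1.463; τ_1 = 43.1/1.463 = 29.46 days.
Leg 2: γ = 1/√(1 − 0.369²) = 1/√0.8638 = 1.076; τ_2 = 366/1.076 = 340.2 days.
Leg 3: 317 days is already measured aboard the station.
Leg 4: γ = 1.77; τ_4 = 241/1.770 = 136.2 days.
Total: 29.46 + 340.2 + 317.0 + 136.2 days.

τ = 823 days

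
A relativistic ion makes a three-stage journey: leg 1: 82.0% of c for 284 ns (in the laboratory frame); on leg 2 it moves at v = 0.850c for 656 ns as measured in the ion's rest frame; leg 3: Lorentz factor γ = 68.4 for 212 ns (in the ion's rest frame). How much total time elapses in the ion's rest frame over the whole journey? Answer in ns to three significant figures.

Leg 1: β = 0.820; γ = 1/√(1 − 0.820²) = 1/√0.3276 = 1.747; τ_1 = 284/1.747 = 162.6 ns.
Leg 2: 656 ns is already measured in the ion's rest frame.
Leg 3: 212 ns is already measured in the ion's rest frame.
Total: 162.6 + 656.0 + 212.0 ns.

τ = 1030 ns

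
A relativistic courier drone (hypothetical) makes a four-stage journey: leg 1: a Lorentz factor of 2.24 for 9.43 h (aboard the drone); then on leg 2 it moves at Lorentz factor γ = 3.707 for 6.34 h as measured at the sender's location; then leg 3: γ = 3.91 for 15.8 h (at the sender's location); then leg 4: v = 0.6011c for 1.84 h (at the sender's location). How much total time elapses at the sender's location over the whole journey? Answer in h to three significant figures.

Leg 1: γ = 2.24; Δt_1 = 2.240 × 9.43 = 21.12 h.
Leg 2: 6.34 h is already measured at the sender's location.
Leg 3: 15.8 h is already measured at the sender's location.
Leg 4: 1.84 h is already measured at the sender's location.
Total: 21.12 + 6.340 + 15.80 + 1.840 h.

Δt = 45.1 h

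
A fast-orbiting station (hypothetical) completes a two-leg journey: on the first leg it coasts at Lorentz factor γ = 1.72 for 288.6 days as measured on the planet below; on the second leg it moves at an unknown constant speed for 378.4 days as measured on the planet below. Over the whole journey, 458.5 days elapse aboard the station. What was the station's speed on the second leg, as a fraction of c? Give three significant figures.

β = 0.640

Leg 1: γ = 1.72; τ_1 = 288.6/1.720 = 167.8 days.
Leg 2: speed unknown; τ_2 = 378.4/γ_2.
Total proper time: 167.8 + τ_2 = 458.5, so τ_2 = 458.5 − 167.8 = 290.7 days.
γ_2 = 378.4/290.7 = 1.302; β = √(1 − 1/γ²) = √0.4098.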